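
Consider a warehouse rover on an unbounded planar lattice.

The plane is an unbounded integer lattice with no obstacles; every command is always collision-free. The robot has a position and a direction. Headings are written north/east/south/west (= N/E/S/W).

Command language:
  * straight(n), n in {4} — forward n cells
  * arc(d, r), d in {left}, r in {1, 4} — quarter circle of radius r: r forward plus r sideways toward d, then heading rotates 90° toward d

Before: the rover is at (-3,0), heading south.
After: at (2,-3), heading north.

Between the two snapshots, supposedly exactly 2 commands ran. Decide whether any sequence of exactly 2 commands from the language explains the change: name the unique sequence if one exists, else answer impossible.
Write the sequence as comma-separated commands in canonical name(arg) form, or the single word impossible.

arc(left, 4), arc(left, 1)

key: cell and facing (now N) both changed — the 2 commands mix motion and turning
t0: at (-3,0), heading south
t=1 arc(left, 4) ⇒ at (1,-4), heading east
t=2 arc(left, 1) ⇒ at (2,-3), heading north
uniquely the one of 9 2-step routes that fits.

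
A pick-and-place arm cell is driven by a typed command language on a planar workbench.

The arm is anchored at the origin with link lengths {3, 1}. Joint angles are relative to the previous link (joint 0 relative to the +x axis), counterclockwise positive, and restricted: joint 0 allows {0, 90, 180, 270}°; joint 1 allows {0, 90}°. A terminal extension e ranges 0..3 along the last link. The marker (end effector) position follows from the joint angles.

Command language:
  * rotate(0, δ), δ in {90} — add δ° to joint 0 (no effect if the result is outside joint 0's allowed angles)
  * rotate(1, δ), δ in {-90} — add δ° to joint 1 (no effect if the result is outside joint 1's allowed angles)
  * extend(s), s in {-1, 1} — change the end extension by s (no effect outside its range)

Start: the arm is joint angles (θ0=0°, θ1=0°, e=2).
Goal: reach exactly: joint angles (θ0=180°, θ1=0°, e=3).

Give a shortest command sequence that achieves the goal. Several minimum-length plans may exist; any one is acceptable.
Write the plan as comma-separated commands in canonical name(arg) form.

begin: joint angles (θ0=0°, θ1=0°, e=2)
[1] after extend(1): joint angles (θ0=0°, θ1=0°, e=3)
[2] after rotate(0, 90): joint angles (θ0=90°, θ1=0°, e=3)
[3] after rotate(0, 90): joint angles (θ0=180°, θ1=0°, e=3)
nothing shorter than 3 reaches the goal.

extend(1), rotate(0, 90), rotate(0, 90)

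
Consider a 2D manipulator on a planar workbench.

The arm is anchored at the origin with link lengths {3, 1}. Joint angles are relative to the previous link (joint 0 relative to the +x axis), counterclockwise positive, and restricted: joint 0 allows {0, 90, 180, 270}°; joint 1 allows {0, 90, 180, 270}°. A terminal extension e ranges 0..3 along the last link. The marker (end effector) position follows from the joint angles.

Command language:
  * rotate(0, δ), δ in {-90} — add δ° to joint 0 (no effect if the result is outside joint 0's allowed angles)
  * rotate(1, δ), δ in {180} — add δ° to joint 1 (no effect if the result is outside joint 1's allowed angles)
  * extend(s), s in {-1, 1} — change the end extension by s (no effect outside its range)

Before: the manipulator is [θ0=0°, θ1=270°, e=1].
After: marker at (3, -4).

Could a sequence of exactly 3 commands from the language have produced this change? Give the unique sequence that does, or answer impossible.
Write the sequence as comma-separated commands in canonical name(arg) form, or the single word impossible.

extend(1), extend(1), extend(1)

t0: [θ0=0°, θ1=270°, e=1]
1. extend(1) → [θ0=0°, θ1=270°, e=2]
2. extend(1) → [θ0=0°, θ1=270°, e=3]
3. extend(1) → [θ0=0°, θ1=270°, e=3]
no other 3-command option fits: unique.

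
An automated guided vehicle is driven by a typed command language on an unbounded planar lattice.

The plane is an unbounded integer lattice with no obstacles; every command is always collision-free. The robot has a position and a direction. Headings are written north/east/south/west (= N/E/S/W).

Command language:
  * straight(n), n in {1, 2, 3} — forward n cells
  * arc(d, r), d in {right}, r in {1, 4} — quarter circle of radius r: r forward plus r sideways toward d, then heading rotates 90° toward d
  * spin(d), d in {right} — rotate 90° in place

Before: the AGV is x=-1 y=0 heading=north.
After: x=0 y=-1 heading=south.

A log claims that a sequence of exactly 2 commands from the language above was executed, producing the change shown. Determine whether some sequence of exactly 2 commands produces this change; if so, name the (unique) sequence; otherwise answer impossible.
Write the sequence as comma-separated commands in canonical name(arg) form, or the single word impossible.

key: order matters: swapping spin(right) and arc(right, 1) lands elsewhere
start: x=-1 y=0 heading=north
t=1 spin(right) ⇒ x=-1 y=0 heading=east
t=2 arc(right, 1) ⇒ x=0 y=-1 heading=south
no rival 2-sequence matches.

spin(right), arc(right, 1)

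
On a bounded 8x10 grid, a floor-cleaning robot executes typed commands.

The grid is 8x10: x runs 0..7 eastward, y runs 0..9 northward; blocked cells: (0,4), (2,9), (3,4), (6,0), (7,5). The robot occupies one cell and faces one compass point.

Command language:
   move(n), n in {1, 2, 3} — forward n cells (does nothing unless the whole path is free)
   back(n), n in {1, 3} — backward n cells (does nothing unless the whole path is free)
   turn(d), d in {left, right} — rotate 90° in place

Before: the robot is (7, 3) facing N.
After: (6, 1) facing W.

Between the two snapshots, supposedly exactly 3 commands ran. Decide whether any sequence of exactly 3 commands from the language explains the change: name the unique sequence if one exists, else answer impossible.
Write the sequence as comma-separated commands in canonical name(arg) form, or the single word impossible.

no 3-step route produces this change.

impossible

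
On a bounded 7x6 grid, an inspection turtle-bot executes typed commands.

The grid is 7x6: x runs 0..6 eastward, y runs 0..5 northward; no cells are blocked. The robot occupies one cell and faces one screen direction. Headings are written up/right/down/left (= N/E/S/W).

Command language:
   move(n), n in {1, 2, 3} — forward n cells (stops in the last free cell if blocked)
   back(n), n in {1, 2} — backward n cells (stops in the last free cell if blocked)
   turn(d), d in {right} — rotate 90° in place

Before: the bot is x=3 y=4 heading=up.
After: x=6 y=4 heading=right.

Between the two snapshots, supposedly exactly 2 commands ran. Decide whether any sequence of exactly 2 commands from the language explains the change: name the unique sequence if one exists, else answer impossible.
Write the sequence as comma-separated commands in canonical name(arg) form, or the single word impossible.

key: cell and facing (now E) both changed — the 2 commands mix motion and turning
start: x=3 y=4 heading=up
t=1 turn(right) ⇒ x=3 y=4 heading=right
t=2 move(3) ⇒ x=6 y=4 heading=right
no other 2-command option fits: unique.

turn(right), move(3)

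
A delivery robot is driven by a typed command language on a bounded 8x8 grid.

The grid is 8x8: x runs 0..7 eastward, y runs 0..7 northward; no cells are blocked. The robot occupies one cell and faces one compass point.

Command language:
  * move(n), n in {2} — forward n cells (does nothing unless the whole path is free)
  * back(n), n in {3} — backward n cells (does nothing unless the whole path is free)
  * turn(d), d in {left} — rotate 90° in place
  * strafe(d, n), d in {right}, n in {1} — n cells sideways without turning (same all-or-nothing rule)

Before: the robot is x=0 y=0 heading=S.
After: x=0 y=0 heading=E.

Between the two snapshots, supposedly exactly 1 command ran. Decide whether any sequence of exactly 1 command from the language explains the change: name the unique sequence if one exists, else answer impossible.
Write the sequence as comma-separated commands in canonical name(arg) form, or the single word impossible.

key: parked at (0,0) the whole time — nothing moves the robot
begin: x=0 y=0 heading=S
[1] after turn(left): x=0 y=0 heading=E
all 4 alternatives checked — unique.

turn(left)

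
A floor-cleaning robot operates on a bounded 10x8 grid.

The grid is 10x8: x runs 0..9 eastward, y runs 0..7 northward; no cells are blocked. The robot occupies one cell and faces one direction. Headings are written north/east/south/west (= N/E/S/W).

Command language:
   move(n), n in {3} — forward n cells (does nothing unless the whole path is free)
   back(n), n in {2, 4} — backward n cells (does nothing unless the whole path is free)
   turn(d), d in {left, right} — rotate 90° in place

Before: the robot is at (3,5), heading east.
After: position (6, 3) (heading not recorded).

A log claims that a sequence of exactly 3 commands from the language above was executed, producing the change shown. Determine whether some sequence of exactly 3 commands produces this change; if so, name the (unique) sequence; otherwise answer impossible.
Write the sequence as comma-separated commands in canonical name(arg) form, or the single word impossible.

move(3), turn(left), back(2)

key: running back(2) before move(3) would end elsewhere — order is forced
t0: at (3,5), heading east
step 1 (move(3)): at (6,5), heading east
step 2 (turn(left)): at (6,5), heading north
step 3 (back(2)): at (6,3), heading north
no other 3-command option fits: unique.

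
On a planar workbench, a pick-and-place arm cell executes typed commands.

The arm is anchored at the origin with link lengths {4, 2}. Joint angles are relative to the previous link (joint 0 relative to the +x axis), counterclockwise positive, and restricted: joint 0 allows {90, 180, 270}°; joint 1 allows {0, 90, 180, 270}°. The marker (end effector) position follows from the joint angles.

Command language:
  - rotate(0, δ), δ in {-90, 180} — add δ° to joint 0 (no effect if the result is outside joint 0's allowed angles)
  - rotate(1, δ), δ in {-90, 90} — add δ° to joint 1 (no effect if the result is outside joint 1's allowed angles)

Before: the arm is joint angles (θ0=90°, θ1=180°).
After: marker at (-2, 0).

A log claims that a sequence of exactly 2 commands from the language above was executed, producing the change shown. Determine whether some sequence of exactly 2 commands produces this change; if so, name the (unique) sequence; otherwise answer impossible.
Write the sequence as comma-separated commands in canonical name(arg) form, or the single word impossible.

rotate(0, 180), rotate(0, -90)

key: running rotate(0, -90) before rotate(0, 180) would end elsewhere — order is forced
initial: joint angles (θ0=90°, θ1=180°)
step 1 (rotate(0, 180)): joint angles (θ0=270°, θ1=180°)
step 2 (rotate(0, -90)): joint angles (θ0=180°, θ1=180°)
all 16 alternatives checked — unique.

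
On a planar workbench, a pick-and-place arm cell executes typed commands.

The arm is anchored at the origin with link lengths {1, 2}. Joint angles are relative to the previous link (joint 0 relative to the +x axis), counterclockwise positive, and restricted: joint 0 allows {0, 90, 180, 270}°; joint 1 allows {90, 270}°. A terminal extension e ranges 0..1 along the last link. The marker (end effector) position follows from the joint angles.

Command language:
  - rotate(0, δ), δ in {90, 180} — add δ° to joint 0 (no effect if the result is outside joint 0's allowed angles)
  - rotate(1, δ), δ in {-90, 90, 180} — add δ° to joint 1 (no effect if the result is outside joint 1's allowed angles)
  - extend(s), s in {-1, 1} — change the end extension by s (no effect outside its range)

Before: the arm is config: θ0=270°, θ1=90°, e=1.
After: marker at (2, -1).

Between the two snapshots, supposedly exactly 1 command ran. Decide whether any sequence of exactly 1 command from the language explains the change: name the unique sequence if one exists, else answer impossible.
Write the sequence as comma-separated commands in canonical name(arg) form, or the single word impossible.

extend(-1)

initial: config: θ0=270°, θ1=90°, e=1
1. extend(-1) → config: θ0=270°, θ1=90°, e=0
all 7 alternatives checked — unique.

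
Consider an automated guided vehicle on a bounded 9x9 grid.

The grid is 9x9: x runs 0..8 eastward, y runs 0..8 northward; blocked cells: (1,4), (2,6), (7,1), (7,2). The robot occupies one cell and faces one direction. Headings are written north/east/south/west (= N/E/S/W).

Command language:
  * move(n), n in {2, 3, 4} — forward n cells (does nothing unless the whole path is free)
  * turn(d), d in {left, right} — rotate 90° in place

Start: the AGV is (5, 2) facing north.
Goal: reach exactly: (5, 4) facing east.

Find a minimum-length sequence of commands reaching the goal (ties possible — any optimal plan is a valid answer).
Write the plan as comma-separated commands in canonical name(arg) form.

move(2), turn(right)

from: (5, 2) facing north
1. move(2) → (5, 4) facing north
2. turn(right) → (5, 4) facing east
no 1-step plan works, so 2 is optimal.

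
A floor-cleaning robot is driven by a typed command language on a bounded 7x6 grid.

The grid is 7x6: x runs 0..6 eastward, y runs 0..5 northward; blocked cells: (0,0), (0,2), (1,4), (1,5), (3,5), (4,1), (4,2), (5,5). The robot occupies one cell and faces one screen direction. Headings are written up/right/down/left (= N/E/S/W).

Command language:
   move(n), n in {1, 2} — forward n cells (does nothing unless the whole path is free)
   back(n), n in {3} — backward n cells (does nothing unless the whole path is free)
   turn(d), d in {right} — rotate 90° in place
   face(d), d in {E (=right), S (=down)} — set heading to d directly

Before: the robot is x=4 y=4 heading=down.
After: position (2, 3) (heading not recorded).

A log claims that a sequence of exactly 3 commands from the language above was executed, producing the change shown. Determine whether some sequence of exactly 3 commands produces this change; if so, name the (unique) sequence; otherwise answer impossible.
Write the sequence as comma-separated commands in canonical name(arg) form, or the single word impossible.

key: running move(2) before move(1) would end elsewhere — order is forced
initial: x=4 y=4 heading=down
t=1 move(1) ⇒ x=4 y=3 heading=down
t=2 turn(right) ⇒ x=4 y=3 heading=left
t=3 move(2) ⇒ x=2 y=3 heading=left
all 216 alternatives checked — unique.

move(1), turn(right), move(2)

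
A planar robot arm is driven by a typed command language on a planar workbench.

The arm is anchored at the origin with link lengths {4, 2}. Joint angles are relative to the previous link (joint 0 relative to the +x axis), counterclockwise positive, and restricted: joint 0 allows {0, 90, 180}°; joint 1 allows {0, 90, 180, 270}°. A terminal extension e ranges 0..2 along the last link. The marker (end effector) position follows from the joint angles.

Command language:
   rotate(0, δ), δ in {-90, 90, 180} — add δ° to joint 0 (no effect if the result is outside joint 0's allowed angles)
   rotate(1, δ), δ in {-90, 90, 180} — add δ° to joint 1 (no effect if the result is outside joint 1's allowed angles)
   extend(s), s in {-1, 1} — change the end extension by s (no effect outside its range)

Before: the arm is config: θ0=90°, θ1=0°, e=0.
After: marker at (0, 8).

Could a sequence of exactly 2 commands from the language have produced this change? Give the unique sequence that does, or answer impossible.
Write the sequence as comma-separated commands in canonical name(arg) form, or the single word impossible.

begin: config: θ0=90°, θ1=0°, e=0
step 1 (extend(1)): config: θ0=90°, θ1=0°, e=1
step 2 (extend(1)): config: θ0=90°, θ1=0°, e=2
all 64 alternatives checked — unique.

extend(1), extend(1)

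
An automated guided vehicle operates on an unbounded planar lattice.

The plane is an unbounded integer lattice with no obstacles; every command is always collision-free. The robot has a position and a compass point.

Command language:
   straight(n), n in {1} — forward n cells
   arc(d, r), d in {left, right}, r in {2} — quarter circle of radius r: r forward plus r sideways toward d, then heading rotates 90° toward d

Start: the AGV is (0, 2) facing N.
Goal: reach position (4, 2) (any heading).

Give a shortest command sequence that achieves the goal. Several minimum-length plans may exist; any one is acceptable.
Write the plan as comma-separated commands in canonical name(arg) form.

arc(right, 2), arc(right, 2)

from: (0, 2) facing N
1. arc(right, 2) → (2, 4) facing E
2. arc(right, 2) → (4, 2) facing S
minimal: 2 command(s), checked below 2.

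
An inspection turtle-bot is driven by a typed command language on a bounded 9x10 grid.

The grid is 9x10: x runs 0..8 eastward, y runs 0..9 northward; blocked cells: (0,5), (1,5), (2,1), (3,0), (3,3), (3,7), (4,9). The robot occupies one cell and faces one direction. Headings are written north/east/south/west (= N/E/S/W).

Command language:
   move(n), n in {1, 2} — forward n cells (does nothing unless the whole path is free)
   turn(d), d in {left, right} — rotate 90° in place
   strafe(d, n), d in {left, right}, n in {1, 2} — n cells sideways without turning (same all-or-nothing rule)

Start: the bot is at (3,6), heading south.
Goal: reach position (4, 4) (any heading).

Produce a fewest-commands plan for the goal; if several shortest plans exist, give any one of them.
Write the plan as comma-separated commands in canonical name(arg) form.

start: at (3,6), heading south
[1] after strafe(left, 1): at (4,6), heading south
[2] after move(2): at (4,4), heading south
shorter routes all fall short; 2 is best.

strafe(left, 1), move(2)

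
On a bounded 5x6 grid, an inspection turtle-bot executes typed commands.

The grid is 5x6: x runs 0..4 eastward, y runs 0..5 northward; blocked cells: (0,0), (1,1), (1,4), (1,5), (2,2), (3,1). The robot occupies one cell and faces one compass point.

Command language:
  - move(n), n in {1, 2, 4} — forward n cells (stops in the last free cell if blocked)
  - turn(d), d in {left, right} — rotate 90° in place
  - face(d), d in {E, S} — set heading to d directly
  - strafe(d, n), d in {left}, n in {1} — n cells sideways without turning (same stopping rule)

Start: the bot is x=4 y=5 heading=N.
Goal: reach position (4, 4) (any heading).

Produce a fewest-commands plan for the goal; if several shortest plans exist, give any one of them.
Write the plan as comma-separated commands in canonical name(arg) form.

from: x=4 y=5 heading=N
t=1 face(S) ⇒ x=4 y=5 heading=S
t=2 move(1) ⇒ x=4 y=4 heading=S
minimal: 2 command(s), checked below 2.

face(S), move(1)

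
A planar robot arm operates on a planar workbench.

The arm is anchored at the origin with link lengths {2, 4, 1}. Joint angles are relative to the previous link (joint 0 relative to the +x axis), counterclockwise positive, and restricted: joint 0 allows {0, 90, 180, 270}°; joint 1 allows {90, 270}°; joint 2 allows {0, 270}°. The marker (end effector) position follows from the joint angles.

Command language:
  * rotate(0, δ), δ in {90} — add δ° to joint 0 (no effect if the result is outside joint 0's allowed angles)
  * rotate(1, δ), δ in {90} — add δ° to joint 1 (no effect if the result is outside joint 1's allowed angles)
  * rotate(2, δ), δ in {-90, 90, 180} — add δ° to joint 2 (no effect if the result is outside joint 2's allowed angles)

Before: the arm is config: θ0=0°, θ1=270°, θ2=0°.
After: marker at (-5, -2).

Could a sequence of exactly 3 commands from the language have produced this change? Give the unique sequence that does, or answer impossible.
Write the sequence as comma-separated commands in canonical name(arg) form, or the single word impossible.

rotate(0, 90), rotate(0, 90), rotate(0, 90)

t0: config: θ0=0°, θ1=270°, θ2=0°
step 1 (rotate(0, 90)): config: θ0=90°, θ1=270°, θ2=0°
step 2 (rotate(0, 90)): config: θ0=180°, θ1=270°, θ2=0°
step 3 (rotate(0, 90)): config: θ0=270°, θ1=270°, θ2=0°
no rival 3-sequence matches.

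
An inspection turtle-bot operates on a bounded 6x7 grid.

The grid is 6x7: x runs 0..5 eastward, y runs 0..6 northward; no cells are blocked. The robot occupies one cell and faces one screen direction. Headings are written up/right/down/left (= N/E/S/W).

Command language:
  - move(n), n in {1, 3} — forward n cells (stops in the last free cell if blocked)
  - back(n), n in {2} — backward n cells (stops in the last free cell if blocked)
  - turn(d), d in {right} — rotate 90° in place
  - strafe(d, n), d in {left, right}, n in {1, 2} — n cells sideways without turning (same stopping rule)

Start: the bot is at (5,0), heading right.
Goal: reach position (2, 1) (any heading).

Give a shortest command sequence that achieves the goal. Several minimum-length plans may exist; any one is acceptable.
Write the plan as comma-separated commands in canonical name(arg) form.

strafe(left, 1), back(2), move(1), back(2)

begin: at (5,0), heading right
t=1 strafe(left, 1) ⇒ at (5,1), heading right
t=2 back(2) ⇒ at (3,1), heading right
t=3 move(1) ⇒ at (4,1), heading right
t=4 back(2) ⇒ at (2,1), heading right
shorter routes all fall short; 4 is best.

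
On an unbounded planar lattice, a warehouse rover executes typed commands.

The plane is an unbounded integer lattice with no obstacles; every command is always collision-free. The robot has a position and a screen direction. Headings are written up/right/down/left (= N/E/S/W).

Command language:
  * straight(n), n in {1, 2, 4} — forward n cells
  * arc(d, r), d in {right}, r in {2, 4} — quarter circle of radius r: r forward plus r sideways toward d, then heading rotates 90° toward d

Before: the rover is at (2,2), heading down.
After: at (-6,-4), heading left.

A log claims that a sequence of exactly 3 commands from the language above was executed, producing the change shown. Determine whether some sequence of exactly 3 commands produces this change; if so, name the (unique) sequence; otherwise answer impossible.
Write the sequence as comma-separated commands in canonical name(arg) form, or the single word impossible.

key: cell and facing (now W) both changed — the 3 commands mix motion and turning
from: at (2,2), heading down
step 1 (straight(2)): at (2,0), heading down
step 2 (arc(right, 4)): at (-2,-4), heading left
step 3 (straight(4)): at (-6,-4), heading left
uniquely the one of 125 3-step routes that fits.

straight(2), arc(right, 4), straight(4)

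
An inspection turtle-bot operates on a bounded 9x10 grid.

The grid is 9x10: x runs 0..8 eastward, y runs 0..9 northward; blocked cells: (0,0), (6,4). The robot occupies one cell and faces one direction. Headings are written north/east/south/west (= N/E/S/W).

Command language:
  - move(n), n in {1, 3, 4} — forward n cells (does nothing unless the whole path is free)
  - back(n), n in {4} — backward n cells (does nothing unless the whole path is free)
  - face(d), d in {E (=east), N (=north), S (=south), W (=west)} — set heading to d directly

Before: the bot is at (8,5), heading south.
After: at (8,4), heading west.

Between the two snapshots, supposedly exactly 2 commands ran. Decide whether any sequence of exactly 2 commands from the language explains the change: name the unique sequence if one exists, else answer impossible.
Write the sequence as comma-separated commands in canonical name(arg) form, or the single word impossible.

key: position moved to (8,4) AND the heading swung to W — translation plus rotation needed
t0: at (8,5), heading south
t=1 move(1) ⇒ at (8,4), heading south
t=2 face(W) ⇒ at (8,4), heading west
no rival 2-sequence matches.

move(1), face(W)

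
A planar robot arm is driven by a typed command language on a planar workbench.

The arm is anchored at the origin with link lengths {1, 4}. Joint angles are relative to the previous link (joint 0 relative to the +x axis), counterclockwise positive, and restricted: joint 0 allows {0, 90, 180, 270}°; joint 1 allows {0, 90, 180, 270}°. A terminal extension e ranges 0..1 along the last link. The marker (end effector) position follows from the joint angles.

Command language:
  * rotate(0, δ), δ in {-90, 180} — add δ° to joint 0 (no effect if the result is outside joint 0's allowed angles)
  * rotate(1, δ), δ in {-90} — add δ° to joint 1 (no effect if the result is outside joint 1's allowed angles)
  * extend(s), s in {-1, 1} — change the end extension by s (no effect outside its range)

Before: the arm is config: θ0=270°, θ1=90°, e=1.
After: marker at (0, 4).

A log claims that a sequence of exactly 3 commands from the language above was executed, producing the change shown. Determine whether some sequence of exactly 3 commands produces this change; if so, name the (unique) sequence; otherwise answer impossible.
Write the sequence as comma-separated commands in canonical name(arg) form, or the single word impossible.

start: config: θ0=270°, θ1=90°, e=1
step 1 (rotate(1, -90)): config: θ0=270°, θ1=0°, e=1
step 2 (rotate(1, -90)): config: θ0=270°, θ1=270°, e=1
step 3 (rotate(1, -90)): config: θ0=270°, θ1=180°, e=1
no rival 3-sequence matches.

rotate(1, -90), rotate(1, -90), rotate(1, -90)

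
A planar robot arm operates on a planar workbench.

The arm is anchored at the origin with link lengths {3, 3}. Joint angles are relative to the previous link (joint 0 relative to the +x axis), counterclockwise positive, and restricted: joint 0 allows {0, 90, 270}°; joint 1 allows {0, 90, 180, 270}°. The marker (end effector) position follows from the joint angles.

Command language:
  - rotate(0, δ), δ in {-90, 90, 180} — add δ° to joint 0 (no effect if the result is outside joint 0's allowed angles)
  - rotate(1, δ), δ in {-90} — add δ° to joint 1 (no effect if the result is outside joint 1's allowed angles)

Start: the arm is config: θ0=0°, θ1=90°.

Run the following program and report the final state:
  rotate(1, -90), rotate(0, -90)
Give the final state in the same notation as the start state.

initial: config: θ0=0°, θ1=90°
step 1 (rotate(1, -90)): config: θ0=0°, θ1=0°
step 2 (rotate(0, -90)): config: θ0=270°, θ1=0°

config: θ0=270°, θ1=0°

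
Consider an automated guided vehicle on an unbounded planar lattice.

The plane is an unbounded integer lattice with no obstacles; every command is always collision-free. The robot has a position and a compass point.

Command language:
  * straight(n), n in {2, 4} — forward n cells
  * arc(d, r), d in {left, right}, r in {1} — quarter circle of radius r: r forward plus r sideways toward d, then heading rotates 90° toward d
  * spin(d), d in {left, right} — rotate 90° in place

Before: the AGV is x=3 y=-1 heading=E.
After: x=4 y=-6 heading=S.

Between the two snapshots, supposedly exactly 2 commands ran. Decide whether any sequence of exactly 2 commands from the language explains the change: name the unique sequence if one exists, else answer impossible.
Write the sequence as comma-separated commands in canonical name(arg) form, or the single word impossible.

key: order matters: swapping arc(right, 1) and straight(4) lands elsewhere
start: x=3 y=-1 heading=E
step 1 (arc(right, 1)): x=4 y=-2 heading=S
step 2 (straight(4)): x=4 y=-6 heading=S
no rival 2-sequence matches.

arc(right, 1), straight(4)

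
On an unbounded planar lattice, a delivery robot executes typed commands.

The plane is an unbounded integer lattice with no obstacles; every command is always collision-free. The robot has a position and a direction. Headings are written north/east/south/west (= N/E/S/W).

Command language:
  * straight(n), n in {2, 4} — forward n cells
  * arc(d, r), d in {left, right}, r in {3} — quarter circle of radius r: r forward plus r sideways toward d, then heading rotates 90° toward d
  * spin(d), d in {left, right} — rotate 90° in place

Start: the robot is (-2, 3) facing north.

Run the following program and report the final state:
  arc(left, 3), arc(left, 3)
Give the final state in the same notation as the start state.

(-8, 3) facing south

from: (-2, 3) facing north
1. arc(left, 3) → (-5, 6) facing west
2. arc(left, 3) → (-8, 3) facing south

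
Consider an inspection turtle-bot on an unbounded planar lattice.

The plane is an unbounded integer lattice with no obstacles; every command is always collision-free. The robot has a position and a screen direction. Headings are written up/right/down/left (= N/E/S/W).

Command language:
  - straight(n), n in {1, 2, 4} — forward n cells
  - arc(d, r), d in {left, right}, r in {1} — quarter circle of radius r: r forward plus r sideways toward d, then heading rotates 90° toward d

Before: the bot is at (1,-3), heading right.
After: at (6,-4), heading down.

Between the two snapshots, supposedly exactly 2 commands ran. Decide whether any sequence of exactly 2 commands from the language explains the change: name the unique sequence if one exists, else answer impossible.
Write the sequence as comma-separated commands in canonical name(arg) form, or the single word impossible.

straight(4), arc(right, 1)

key: position moved to (6,-4) AND the heading swung to S — translation plus rotation needed
t0: at (1,-3), heading right
1. straight(4) → at (5,-3), heading right
2. arc(right, 1) → at (6,-4), heading down
no other 2-command option fits: unique.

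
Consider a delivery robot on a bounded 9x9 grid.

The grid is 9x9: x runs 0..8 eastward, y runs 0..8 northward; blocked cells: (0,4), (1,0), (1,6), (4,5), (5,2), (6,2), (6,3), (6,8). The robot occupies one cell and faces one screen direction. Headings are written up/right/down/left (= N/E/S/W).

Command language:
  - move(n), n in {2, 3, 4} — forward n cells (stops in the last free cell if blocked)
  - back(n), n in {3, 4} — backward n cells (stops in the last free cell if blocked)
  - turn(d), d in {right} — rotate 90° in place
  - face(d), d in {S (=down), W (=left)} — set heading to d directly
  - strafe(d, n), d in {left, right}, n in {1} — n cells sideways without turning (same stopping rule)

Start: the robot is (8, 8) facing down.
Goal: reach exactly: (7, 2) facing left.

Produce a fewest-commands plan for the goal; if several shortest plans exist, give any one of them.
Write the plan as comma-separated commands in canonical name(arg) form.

move(4), move(2), face(W), move(4)

from: (8, 8) facing down
[1] after move(4): (8, 4) facing down
[2] after move(2): (8, 2) facing down
[3] after face(W): (8, 2) facing left
[4] after move(4): (7, 2) facing left
shorter routes all fall short; 4 is best.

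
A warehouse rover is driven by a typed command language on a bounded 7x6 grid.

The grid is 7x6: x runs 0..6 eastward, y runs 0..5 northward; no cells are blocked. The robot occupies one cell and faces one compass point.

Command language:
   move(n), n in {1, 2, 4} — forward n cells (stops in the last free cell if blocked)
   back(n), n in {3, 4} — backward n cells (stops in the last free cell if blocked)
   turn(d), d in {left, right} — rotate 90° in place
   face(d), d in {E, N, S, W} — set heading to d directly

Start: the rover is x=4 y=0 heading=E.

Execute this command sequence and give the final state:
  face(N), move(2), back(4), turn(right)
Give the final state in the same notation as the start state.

x=4 y=0 heading=E

begin: x=4 y=0 heading=E
t=1 face(N) ⇒ x=4 y=0 heading=N
t=2 move(2) ⇒ x=4 y=2 heading=N
t=3 back(4) ⇒ x=4 y=0 heading=N
t=4 turn(right) ⇒ x=4 y=0 heading=E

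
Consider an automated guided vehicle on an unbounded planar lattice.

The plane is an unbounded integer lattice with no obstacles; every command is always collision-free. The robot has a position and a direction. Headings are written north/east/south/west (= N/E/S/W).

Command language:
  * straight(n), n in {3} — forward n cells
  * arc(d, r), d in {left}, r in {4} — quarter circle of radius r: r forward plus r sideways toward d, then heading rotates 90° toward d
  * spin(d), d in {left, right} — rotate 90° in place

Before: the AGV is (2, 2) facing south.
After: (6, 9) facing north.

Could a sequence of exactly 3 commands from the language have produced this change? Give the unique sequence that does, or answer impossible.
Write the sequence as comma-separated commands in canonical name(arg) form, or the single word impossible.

key: cell and facing (now N) both changed — the 3 commands mix motion and turning
from: (2, 2) facing south
t=1 spin(left) ⇒ (2, 2) facing east
t=2 arc(left, 4) ⇒ (6, 6) facing north
t=3 straight(3) ⇒ (6, 9) facing north
uniquely the one of 64 3-step routes that fits.

spin(left), arc(left, 4), straight(3)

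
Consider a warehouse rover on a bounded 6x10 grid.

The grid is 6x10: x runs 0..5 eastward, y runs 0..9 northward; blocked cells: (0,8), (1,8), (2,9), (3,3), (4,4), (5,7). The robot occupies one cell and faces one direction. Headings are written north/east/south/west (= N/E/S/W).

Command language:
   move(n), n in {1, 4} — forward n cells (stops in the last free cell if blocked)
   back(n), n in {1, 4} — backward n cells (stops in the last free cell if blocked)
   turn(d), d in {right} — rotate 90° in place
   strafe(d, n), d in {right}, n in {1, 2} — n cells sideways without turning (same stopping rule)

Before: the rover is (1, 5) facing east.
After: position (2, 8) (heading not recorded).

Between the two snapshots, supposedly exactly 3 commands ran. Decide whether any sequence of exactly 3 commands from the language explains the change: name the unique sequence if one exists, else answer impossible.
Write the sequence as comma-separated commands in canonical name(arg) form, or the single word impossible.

move(1), turn(right), back(4)

key: back(4) is stopped early by the blocked cell at (2,9)
t0: (1, 5) facing east
1. move(1) → (2, 5) facing east
2. turn(right) → (2, 5) facing south
3. back(4) → (2, 8) facing south
no rival 3-sequence matches.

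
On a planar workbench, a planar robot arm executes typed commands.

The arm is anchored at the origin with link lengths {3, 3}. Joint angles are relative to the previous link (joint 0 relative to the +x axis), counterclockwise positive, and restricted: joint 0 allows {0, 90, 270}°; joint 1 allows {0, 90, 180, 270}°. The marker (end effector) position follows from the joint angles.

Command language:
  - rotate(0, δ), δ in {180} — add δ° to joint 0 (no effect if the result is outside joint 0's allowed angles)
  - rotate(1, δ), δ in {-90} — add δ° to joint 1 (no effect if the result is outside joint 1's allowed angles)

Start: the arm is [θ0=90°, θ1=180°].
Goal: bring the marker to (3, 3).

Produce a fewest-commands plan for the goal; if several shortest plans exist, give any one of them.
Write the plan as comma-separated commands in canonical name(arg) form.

start: [θ0=90°, θ1=180°]
step 1 (rotate(1, -90)): [θ0=90°, θ1=90°]
step 2 (rotate(1, -90)): [θ0=90°, θ1=0°]
step 3 (rotate(1, -90)): [θ0=90°, θ1=270°]
no 2-step plan works, so 3 is optimal.

rotate(1, -90), rotate(1, -90), rotate(1, -90)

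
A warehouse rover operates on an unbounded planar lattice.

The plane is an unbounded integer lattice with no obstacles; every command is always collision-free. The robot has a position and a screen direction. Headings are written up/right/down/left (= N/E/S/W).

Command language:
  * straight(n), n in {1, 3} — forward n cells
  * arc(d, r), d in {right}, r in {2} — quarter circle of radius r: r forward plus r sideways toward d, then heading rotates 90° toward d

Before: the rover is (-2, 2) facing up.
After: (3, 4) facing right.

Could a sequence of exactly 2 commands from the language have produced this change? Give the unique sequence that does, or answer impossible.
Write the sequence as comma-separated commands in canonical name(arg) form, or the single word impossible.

arc(right, 2), straight(3)

key: order matters: swapping arc(right, 2) and straight(3) lands elsewhere
from: (-2, 2) facing up
step 1 (arc(right, 2)): (0, 4) facing right
step 2 (straight(3)): (3, 4) facing right
no rival 2-sequence matches.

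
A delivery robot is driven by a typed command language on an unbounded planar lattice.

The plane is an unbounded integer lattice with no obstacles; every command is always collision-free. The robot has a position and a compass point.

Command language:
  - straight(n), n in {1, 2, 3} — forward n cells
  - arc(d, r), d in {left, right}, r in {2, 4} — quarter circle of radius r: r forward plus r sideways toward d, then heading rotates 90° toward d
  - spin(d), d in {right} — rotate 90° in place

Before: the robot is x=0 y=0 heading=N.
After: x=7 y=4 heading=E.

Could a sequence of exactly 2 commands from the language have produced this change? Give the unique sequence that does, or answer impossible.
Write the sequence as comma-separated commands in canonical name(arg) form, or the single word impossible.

key: position moved to (7,4) AND the heading swung to E — translation plus rotation needed
start: x=0 y=0 heading=N
[1] after arc(right, 4): x=4 y=4 heading=E
[2] after straight(3): x=7 y=4 heading=E
no other 2-command option fits: unique.

arc(right, 4), straight(3)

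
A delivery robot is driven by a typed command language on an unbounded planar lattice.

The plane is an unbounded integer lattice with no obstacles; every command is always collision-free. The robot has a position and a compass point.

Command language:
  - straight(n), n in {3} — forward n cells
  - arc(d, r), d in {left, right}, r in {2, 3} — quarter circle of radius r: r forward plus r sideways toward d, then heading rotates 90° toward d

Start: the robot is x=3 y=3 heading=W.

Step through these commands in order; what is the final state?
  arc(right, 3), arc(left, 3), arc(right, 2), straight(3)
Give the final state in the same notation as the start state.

initial: x=3 y=3 heading=W
t=1 arc(right, 3) ⇒ x=0 y=6 heading=N
t=2 arc(left, 3) ⇒ x=-3 y=9 heading=W
t=3 arc(right, 2) ⇒ x=-5 y=11 heading=N
t=4 straight(3) ⇒ x=-5 y=14 heading=N

x=-5 y=14 heading=N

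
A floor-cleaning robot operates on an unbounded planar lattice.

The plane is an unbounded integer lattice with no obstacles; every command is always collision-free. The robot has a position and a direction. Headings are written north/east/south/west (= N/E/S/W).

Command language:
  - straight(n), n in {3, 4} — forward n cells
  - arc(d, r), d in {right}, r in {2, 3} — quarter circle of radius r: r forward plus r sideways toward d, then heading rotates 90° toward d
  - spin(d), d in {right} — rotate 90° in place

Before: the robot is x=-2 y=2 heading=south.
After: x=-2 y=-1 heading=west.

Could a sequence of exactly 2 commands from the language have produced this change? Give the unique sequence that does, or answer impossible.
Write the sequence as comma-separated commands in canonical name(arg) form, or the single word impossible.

key: order matters: swapping straight(3) and spin(right) lands elsewhere
initial: x=-2 y=2 heading=south
1. straight(3) → x=-2 y=-1 heading=south
2. spin(right) → x=-2 y=-1 heading=west
no rival 2-sequence matches.

straight(3), spin(right)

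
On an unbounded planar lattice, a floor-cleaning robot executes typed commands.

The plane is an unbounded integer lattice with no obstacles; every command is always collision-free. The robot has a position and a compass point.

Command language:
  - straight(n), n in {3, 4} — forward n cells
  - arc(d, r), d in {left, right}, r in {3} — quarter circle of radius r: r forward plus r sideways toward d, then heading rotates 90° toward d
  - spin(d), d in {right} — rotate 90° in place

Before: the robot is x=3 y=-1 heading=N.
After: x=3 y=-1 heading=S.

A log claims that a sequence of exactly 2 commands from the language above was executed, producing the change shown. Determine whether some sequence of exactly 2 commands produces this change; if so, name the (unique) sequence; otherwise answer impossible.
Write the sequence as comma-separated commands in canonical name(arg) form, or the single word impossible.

spin(right), spin(right)

key: (3,-1) unmoved — no command in the sequence translates
initial: x=3 y=-1 heading=N
t=1 spin(right) ⇒ x=3 y=-1 heading=E
t=2 spin(right) ⇒ x=3 y=-1 heading=S
no rival 2-sequence matches.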